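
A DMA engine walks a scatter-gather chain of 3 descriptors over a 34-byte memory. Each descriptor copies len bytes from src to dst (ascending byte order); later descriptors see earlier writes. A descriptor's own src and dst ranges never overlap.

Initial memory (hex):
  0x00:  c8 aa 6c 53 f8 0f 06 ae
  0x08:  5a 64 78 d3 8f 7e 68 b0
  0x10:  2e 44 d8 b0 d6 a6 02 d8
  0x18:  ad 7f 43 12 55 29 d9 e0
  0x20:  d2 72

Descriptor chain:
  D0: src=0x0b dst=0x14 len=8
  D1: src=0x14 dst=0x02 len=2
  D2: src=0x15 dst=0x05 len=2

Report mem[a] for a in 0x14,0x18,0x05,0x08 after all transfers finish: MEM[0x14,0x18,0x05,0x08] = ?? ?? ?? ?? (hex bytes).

MEM[0x14,0x18,0x05,0x08] = d3 b0 8f 5a

#0 dst[0x14+8] := {0xd3,0x8f,0x7e,0x68,0xb0,0x2e,0x44,0xd8}
#1 dst[0x02+2] := {0xd3,0x8f}
#2 dst[0x05+2] := {0x8f,0x7e}
query mem[0x14]=0xd3, mem[0x18]=0xb0, mem[0x05]=0x8f, mem[0x08]=0x5a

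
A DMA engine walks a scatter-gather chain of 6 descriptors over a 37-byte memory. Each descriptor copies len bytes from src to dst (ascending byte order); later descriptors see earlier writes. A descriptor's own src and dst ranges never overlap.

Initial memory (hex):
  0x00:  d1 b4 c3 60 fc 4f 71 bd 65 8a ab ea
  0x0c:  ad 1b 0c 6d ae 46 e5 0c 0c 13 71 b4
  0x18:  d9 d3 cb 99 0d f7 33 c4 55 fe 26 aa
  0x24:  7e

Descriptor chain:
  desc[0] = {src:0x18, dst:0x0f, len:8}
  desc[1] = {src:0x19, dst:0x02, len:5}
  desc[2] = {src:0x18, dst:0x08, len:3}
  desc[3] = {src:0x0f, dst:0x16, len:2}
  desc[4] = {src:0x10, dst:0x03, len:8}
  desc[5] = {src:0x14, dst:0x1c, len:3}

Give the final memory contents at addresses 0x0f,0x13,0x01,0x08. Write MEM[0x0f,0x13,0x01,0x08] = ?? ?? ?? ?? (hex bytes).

MEM[0x0f,0x13,0x01,0x08] = d9 0d b4 33

[0] 0x18->0x0f len=8 : d9 d3 cb 99 0d f7 33 c4
[1] 0x19->0x02 len=5 : d3 cb 99 0d f7
[2] 0x18->0x08 len=3 : d9 d3 cb
[3] 0x0f->0x16 len=2 : d9 d3
[4] 0x10->0x03 len=8 : d3 cb 99 0d f7 33 d9 d3
[5] 0x14->0x1c len=3 : f7 33 d9
query mem[0x0f]=0xd9, mem[0x13]=0x0d, mem[0x01]=0xb4, mem[0x08]=0x33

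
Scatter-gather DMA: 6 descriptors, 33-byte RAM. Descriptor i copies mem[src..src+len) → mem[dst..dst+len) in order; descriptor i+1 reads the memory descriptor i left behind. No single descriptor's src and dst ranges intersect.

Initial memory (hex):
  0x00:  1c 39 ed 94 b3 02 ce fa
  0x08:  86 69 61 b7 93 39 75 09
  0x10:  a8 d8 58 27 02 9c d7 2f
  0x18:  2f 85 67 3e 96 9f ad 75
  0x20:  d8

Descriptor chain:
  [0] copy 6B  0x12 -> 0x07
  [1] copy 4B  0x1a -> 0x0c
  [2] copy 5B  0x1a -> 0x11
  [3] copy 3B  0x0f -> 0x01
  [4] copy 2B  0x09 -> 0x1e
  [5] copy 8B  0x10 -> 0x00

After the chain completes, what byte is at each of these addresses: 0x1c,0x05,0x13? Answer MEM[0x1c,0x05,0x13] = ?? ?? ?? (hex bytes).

  after D0: wrote 6B at 0x07 = 5827029cd72f
  after D1: wrote 4B at 0x0c = 673e969f
  after D2: wrote 5B at 0x11 = 673e969fad
  after D3: wrote 3B at 0x01 = 9fa867
  after D4: wrote 2B at 0x1e = 029c
  after D5: wrote 8B at 0x00 = a8673e969fadd72f
query mem[0x1c]=0x96, mem[0x05]=0xad, mem[0x13]=0x96

MEM[0x1c,0x05,0x13] = 96 ad 96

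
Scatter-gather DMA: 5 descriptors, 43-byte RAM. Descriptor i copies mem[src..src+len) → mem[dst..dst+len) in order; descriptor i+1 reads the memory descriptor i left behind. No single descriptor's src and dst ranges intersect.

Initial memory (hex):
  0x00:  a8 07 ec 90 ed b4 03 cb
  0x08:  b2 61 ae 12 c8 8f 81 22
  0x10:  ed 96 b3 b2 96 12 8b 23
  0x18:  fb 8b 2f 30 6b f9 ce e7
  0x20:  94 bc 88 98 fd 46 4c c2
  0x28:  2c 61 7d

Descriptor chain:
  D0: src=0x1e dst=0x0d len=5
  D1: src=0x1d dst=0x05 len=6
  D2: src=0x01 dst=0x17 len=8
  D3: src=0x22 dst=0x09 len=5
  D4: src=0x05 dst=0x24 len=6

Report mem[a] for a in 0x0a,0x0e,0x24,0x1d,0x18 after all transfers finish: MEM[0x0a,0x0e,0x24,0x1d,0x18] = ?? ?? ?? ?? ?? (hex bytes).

D0: mem[0x0d..0x11] <- [ce e7 94 bc 88]
D1: mem[0x05..0x0a] <- [f9 ce e7 94 bc 88]
D2: mem[0x17..0x1e] <- [07 ec 90 ed f9 ce e7 94]
D3: mem[0x09..0x0d] <- [88 98 fd 46 4c]
D4: mem[0x24..0x29] <- [f9 ce e7 94 88 98]
query mem[0x0a]=0x98, mem[0x0e]=0xe7, mem[0x24]=0xf9, mem[0x1d]=0xe7, mem[0x18]=0xec

MEM[0x0a,0x0e,0x24,0x1d,0x18] = 98 e7 f9 e7 ec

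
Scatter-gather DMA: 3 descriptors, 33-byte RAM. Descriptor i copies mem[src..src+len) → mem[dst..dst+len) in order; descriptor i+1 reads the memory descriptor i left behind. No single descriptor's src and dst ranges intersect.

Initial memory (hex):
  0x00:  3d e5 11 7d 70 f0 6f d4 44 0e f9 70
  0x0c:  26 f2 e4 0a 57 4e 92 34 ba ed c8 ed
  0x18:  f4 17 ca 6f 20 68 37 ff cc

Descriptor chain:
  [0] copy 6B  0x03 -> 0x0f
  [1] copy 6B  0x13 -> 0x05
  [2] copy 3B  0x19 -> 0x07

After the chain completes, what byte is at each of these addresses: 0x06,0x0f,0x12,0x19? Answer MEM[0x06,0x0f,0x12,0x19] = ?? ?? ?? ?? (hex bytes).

MEM[0x06,0x0f,0x12,0x19] = 44 7d 6f 17

#0 dst[0x0f+6] := {0x7d,0x70,0xf0,0x6f,0xd4,0x44}
#1 dst[0x05+6] := {0xd4,0x44,0xed,0xc8,0xed,0xf4}
#2 dst[0x07+3] := {0x17,0xca,0x6f}
query mem[0x06]=0x44, mem[0x0f]=0x7d, mem[0x12]=0x6f, mem[0x19]=0x17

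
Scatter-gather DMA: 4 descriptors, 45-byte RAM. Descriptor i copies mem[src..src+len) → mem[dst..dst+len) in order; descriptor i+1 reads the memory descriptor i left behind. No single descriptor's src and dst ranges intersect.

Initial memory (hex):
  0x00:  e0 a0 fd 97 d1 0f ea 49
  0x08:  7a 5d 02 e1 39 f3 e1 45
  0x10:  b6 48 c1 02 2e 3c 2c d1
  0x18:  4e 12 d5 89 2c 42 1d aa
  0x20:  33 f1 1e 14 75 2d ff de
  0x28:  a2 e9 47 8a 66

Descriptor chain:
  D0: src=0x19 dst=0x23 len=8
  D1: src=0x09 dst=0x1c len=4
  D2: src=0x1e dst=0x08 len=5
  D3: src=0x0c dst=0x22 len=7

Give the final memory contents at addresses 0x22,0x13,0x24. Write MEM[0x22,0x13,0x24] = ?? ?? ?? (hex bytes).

[0] 0x19->0x23 len=8 : 12 d5 89 2c 42 1d aa 33
[1] 0x09->0x1c len=4 : 5d 02 e1 39
[2] 0x1e->0x08 len=5 : e1 39 33 f1 1e
[3] 0x0c->0x22 len=7 : 1e f3 e1 45 b6 48 c1
query mem[0x22]=0x1e, mem[0x13]=0x02, mem[0x24]=0xe1

MEM[0x22,0x13,0x24] = 1e 02 e1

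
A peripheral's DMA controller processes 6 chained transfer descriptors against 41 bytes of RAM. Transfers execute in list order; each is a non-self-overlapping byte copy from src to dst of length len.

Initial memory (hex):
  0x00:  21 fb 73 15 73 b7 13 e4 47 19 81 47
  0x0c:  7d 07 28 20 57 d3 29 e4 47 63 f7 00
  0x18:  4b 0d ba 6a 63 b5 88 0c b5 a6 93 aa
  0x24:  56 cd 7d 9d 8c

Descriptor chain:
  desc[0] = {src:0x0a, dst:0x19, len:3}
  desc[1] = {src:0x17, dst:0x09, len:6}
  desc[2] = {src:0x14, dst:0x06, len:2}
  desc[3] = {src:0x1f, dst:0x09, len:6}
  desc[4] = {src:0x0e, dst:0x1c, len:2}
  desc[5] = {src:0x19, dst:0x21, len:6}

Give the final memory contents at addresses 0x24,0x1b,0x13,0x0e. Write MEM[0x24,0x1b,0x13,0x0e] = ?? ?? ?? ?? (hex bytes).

MEM[0x24,0x1b,0x13,0x0e] = 56 7d e4 56

  after D0: wrote 3B at 0x19 = 81477d
  after D1: wrote 6B at 0x09 = 004b81477d63
  after D2: wrote 2B at 0x06 = 4763
  after D3: wrote 6B at 0x09 = 0cb5a693aa56
  after D4: wrote 2B at 0x1c = 5620
  after D5: wrote 6B at 0x21 = 81477d562088
query mem[0x24]=0x56, mem[0x1b]=0x7d, mem[0x13]=0xe4, mem[0x0e]=0x56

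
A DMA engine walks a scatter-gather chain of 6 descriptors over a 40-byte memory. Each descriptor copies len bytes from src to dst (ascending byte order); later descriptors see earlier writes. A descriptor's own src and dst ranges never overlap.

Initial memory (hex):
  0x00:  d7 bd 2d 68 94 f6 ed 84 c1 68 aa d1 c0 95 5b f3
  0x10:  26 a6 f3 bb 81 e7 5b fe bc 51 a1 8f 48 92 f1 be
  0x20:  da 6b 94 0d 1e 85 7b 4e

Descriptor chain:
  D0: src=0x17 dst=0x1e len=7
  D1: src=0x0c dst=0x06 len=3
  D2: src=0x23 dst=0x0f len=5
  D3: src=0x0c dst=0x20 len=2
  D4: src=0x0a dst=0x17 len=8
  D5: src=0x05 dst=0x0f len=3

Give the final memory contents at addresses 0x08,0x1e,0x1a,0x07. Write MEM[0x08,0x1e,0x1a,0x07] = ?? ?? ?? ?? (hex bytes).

MEM[0x08,0x1e,0x1a,0x07] = 5b 85 95 95

#0 dst[0x1e+7] := {0xfe,0xbc,0x51,0xa1,0x8f,0x48,0x92}
#1 dst[0x06+3] := {0xc0,0x95,0x5b}
#2 dst[0x0f+5] := {0x48,0x92,0x85,0x7b,0x4e}
#3 dst[0x20+2] := {0xc0,0x95}
#4 dst[0x17+8] := {0xaa,0xd1,0xc0,0x95,0x5b,0x48,0x92,0x85}
#5 dst[0x0f+3] := {0xf6,0xc0,0x95}
query mem[0x08]=0x5b, mem[0x1e]=0x85, mem[0x1a]=0x95, mem[0x07]=0x95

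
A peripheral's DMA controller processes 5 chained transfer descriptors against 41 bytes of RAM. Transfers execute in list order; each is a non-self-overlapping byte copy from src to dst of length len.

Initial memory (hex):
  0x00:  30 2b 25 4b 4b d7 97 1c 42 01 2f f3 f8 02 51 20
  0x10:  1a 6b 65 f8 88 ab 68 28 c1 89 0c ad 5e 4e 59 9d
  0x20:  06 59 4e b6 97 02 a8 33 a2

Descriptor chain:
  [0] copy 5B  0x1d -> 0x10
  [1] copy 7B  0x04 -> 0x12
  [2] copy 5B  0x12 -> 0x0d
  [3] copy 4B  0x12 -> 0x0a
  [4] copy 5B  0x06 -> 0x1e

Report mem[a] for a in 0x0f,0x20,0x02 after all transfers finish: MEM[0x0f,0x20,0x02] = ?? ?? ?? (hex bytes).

#0 dst[0x10+5] := {0x4e,0x59,0x9d,0x06,0x59}
#1 dst[0x12+7] := {0x4b,0xd7,0x97,0x1c,0x42,0x01,0x2f}
#2 dst[0x0d+5] := {0x4b,0xd7,0x97,0x1c,0x42}
#3 dst[0x0a+4] := {0x4b,0xd7,0x97,0x1c}
#4 dst[0x1e+5] := {0x97,0x1c,0x42,0x01,0x4b}
query mem[0x0f]=0x97, mem[0x20]=0x42, mem[0x02]=0x25

MEM[0x0f,0x20,0x02] = 97 42 25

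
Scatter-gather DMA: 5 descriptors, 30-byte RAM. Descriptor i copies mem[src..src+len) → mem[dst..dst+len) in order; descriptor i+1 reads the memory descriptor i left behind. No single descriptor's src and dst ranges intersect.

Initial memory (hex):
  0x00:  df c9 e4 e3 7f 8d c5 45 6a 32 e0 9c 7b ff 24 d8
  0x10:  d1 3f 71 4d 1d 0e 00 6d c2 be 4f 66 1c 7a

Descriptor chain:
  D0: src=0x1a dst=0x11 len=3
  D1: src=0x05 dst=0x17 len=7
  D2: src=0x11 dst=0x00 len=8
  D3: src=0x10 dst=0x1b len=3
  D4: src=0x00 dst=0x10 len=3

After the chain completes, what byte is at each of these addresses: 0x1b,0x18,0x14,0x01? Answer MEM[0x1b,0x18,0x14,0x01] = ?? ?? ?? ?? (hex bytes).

MEM[0x1b,0x18,0x14,0x01] = d1 c5 1d 66

[0] 0x1a->0x11 len=3 : 4f 66 1c
[1] 0x05->0x17 len=7 : 8d c5 45 6a 32 e0 9c
[2] 0x11->0x00 len=8 : 4f 66 1c 1d 0e 00 8d c5
[3] 0x10->0x1b len=3 : d1 4f 66
[4] 0x00->0x10 len=3 : 4f 66 1c
query mem[0x1b]=0xd1, mem[0x18]=0xc5, mem[0x14]=0x1d, mem[0x01]=0x66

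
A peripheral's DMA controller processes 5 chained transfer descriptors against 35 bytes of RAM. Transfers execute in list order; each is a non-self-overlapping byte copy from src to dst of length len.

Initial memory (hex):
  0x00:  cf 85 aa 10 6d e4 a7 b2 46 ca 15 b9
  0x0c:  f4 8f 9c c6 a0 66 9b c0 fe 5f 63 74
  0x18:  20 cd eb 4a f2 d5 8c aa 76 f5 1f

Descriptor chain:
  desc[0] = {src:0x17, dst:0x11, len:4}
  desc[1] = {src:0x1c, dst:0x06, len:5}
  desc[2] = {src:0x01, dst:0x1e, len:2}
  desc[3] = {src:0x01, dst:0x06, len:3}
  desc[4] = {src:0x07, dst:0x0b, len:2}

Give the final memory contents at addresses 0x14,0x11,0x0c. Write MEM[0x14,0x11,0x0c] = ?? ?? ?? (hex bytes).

[0] 0x17->0x11 len=4 : 74 20 cd eb
[1] 0x1c->0x06 len=5 : f2 d5 8c aa 76
[2] 0x01->0x1e len=2 : 85 aa
[3] 0x01->0x06 len=3 : 85 aa 10
[4] 0x07->0x0b len=2 : aa 10
query mem[0x14]=0xeb, mem[0x11]=0x74, mem[0x0c]=0x10

MEM[0x14,0x11,0x0c] = eb 74 10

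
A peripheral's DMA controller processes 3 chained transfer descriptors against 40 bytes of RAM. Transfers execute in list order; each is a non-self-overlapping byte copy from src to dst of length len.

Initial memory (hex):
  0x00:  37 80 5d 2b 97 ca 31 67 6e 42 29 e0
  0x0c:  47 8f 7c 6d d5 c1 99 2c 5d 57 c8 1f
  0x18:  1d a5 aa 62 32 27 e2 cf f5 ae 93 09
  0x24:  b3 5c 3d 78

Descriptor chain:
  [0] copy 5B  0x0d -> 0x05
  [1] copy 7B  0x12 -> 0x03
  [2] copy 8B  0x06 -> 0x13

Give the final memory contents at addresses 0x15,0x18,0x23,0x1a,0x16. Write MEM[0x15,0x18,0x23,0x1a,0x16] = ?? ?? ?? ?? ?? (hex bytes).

#0 dst[0x05+5] := {0x8f,0x7c,0x6d,0xd5,0xc1}
#1 dst[0x03+7] := {0x99,0x2c,0x5d,0x57,0xc8,0x1f,0x1d}
#2 dst[0x13+8] := {0x57,0xc8,0x1f,0x1d,0x29,0xe0,0x47,0x8f}
query mem[0x15]=0x1f, mem[0x18]=0xe0, mem[0x23]=0x09, mem[0x1a]=0x8f, mem[0x16]=0x1d

MEM[0x15,0x18,0x23,0x1a,0x16] = 1f e0 09 8f 1d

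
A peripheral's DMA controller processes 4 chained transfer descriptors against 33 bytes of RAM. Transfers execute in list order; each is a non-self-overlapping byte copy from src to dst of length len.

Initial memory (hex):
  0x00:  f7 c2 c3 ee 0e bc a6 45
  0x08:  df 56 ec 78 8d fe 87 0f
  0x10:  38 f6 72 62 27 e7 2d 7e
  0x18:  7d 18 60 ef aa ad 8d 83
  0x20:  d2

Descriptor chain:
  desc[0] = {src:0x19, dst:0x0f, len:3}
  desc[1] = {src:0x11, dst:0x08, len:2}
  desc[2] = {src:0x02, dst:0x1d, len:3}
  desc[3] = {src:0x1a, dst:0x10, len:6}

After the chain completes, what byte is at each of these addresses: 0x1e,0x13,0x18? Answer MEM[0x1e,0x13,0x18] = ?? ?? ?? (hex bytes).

MEM[0x1e,0x13,0x18] = ee c3 7d

  after D0: wrote 3B at 0x0f = 1860ef
  after D1: wrote 2B at 0x08 = ef72
  after D2: wrote 3B at 0x1d = c3ee0e
  after D3: wrote 6B at 0x10 = 60efaac3ee0e
query mem[0x1e]=0xee, mem[0x13]=0xc3, mem[0x18]=0x7d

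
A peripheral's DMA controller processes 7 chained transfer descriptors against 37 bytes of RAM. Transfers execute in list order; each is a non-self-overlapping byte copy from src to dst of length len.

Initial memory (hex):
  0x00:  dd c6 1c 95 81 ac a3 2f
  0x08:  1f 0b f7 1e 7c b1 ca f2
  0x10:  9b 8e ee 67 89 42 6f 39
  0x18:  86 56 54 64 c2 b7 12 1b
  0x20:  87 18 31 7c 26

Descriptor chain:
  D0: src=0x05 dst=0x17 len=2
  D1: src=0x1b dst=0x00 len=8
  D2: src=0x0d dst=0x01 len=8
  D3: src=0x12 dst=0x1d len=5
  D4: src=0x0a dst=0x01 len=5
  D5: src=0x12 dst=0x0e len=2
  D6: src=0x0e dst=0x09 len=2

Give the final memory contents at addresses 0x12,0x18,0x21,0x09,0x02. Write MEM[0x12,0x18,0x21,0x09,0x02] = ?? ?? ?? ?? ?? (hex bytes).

MEM[0x12,0x18,0x21,0x09,0x02] = ee a3 6f ee 1e

  after D0: wrote 2B at 0x17 = aca3
  after D1: wrote 8B at 0x00 = 64c2b7121b871831
  after D2: wrote 8B at 0x01 = b1caf29b8eee6789
  after D3: wrote 5B at 0x1d = ee6789426f
  after D4: wrote 5B at 0x01 = f71e7cb1ca
  after D5: wrote 2B at 0x0e = ee67
  after D6: wrote 2B at 0x09 = ee67
query mem[0x12]=0xee, mem[0x18]=0xa3, mem[0x21]=0x6f, mem[0x09]=0xee, mem[0x02]=0x1e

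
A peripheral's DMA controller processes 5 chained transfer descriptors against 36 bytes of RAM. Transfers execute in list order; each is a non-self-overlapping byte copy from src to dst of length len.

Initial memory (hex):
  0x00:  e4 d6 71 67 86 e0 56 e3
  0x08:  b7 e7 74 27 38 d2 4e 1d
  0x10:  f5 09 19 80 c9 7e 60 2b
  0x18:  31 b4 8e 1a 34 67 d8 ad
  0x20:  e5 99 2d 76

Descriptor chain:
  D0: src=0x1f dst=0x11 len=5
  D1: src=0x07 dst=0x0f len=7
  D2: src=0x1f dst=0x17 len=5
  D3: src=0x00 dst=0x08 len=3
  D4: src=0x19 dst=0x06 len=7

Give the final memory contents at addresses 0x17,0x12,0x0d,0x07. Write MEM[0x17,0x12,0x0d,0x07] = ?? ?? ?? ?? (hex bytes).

MEM[0x17,0x12,0x0d,0x07] = ad 74 d2 2d

  after D0: wrote 5B at 0x11 = ade5992d76
  after D1: wrote 7B at 0x0f = e3b7e7742738d2
  after D2: wrote 5B at 0x17 = ade5992d76
  after D3: wrote 3B at 0x08 = e4d671
  after D4: wrote 7B at 0x06 = 992d763467d8ad
query mem[0x17]=0xad, mem[0x12]=0x74, mem[0x0d]=0xd2, mem[0x07]=0x2d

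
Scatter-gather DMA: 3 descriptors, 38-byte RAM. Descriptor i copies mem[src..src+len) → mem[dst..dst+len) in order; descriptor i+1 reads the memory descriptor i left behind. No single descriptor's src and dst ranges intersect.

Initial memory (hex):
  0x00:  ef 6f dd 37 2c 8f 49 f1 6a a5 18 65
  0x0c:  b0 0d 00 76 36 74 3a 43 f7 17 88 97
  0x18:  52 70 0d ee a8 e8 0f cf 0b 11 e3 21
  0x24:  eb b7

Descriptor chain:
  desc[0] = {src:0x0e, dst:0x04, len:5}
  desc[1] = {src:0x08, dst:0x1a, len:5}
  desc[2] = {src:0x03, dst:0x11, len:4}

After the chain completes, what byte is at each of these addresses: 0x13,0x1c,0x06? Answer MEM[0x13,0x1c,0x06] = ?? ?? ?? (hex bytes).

MEM[0x13,0x1c,0x06] = 76 18 36

[0] 0x0e->0x04 len=5 : 00 76 36 74 3a
[1] 0x08->0x1a len=5 : 3a a5 18 65 b0
[2] 0x03->0x11 len=4 : 37 00 76 36
query mem[0x13]=0x76, mem[0x1c]=0x18, mem[0x06]=0x36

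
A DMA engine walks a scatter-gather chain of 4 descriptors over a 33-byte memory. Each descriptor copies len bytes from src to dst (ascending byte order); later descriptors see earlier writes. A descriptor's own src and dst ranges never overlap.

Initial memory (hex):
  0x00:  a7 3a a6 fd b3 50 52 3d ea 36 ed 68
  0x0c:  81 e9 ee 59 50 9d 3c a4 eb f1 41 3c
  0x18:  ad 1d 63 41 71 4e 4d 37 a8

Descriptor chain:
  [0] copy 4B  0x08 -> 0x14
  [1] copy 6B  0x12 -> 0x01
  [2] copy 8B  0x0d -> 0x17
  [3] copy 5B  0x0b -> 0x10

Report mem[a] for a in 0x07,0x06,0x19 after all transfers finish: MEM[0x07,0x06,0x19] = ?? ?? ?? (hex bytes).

[0] 0x08->0x14 len=4 : ea 36 ed 68
[1] 0x12->0x01 len=6 : 3c a4 ea 36 ed 68
[2] 0x0d->0x17 len=8 : e9 ee 59 50 9d 3c a4 ea
[3] 0x0b->0x10 len=5 : 68 81 e9 ee 59
query mem[0x07]=0x3d, mem[0x06]=0x68, mem[0x19]=0x59

MEM[0x07,0x06,0x19] = 3d 68 59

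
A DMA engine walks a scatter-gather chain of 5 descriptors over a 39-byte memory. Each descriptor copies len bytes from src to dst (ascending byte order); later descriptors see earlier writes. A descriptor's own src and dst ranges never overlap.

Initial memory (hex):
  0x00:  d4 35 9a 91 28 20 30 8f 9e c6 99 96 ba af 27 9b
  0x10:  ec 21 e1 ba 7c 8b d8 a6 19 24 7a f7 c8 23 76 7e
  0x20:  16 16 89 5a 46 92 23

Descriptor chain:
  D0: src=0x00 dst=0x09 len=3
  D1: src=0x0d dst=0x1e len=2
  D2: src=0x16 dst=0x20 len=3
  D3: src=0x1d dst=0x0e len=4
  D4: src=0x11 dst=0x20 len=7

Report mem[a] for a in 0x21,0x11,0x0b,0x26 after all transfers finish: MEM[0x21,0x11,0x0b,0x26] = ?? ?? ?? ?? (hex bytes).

  after D0: wrote 3B at 0x09 = d4359a
  after D1: wrote 2B at 0x1e = af27
  after D2: wrote 3B at 0x20 = d8a619
  after D3: wrote 4B at 0x0e = 23af27d8
  after D4: wrote 7B at 0x20 = d8e1ba7c8bd8a6
query mem[0x21]=0xe1, mem[0x11]=0xd8, mem[0x0b]=0x9a, mem[0x26]=0xa6

MEM[0x21,0x11,0x0b,0x26] = e1 d8 9a a6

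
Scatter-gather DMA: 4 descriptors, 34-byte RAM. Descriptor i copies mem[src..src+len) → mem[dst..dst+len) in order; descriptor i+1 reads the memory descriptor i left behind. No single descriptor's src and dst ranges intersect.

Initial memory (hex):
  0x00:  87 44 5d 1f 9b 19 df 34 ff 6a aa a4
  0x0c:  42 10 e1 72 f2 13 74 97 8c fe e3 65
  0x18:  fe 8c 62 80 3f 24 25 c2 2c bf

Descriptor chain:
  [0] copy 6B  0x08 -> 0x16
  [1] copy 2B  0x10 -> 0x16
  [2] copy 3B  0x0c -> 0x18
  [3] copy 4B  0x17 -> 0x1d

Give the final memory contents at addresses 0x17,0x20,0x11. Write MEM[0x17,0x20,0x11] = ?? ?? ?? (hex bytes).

D0: mem[0x16..0x1b] <- [ff 6a aa a4 42 10]
D1: mem[0x16..0x17] <- [f2 13]
D2: mem[0x18..0x1a] <- [42 10 e1]
D3: mem[0x1d..0x20] <- [13 42 10 e1]
query mem[0x17]=0x13, mem[0x20]=0xe1, mem[0x11]=0x13

MEM[0x17,0x20,0x11] = 13 e1 13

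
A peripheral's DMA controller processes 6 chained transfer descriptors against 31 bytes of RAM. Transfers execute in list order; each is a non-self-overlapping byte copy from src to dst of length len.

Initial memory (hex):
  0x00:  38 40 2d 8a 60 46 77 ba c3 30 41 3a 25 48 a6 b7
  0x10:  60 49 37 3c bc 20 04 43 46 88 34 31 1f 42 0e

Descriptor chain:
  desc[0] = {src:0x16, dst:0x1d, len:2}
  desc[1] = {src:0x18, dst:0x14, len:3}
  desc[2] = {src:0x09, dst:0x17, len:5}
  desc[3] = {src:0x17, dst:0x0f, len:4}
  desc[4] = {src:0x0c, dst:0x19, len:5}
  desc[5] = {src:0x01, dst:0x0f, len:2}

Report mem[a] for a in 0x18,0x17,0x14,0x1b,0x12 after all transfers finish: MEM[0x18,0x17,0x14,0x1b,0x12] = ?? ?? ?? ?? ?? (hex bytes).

MEM[0x18,0x17,0x14,0x1b,0x12] = 41 30 46 a6 25

[0] 0x16->0x1d len=2 : 04 43
[1] 0x18->0x14 len=3 : 46 88 34
[2] 0x09->0x17 len=5 : 30 41 3a 25 48
[3] 0x17->0x0f len=4 : 30 41 3a 25
[4] 0x0c->0x19 len=5 : 25 48 a6 30 41
[5] 0x01->0x0f len=2 : 40 2d
query mem[0x18]=0x41, mem[0x17]=0x30, mem[0x14]=0x46, mem[0x1b]=0xa6, mem[0x12]=0x25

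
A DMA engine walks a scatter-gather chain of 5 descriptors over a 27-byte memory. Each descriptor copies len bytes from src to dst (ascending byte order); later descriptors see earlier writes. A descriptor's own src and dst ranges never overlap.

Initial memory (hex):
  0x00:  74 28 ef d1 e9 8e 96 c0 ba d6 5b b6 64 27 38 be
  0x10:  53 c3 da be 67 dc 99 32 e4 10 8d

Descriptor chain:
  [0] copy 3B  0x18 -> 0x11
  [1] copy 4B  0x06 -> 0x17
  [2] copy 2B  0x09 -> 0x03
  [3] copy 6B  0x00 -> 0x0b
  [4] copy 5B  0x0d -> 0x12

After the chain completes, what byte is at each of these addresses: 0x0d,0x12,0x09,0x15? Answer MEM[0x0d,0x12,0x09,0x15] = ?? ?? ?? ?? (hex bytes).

#0 dst[0x11+3] := {0xe4,0x10,0x8d}
#1 dst[0x17+4] := {0x96,0xc0,0xba,0xd6}
#2 dst[0x03+2] := {0xd6,0x5b}
#3 dst[0x0b+6] := {0x74,0x28,0xef,0xd6,0x5b,0x8e}
#4 dst[0x12+5] := {0xef,0xd6,0x5b,0x8e,0xe4}
query mem[0x0d]=0xef, mem[0x12]=0xef, mem[0x09]=0xd6, mem[0x15]=0x8e

MEM[0x0d,0x12,0x09,0x15] = ef ef d6 8e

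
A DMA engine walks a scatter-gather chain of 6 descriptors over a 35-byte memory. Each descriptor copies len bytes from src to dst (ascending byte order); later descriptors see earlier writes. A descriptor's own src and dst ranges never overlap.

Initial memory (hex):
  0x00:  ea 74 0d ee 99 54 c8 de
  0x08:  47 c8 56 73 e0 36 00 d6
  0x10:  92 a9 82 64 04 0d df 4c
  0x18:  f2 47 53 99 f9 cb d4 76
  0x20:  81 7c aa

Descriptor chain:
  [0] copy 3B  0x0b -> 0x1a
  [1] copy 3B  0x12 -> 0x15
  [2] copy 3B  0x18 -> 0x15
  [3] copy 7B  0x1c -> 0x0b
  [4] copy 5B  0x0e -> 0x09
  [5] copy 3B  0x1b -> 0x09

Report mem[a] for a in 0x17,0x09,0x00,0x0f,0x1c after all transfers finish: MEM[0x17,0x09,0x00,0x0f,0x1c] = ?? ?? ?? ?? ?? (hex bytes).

MEM[0x17,0x09,0x00,0x0f,0x1c] = 73 e0 ea 81 36

#0 dst[0x1a+3] := {0x73,0xe0,0x36}
#1 dst[0x15+3] := {0x82,0x64,0x04}
#2 dst[0x15+3] := {0xf2,0x47,0x73}
#3 dst[0x0b+7] := {0x36,0xcb,0xd4,0x76,0x81,0x7c,0xaa}
#4 dst[0x09+5] := {0x76,0x81,0x7c,0xaa,0x82}
#5 dst[0x09+3] := {0xe0,0x36,0xcb}
query mem[0x17]=0x73, mem[0x09]=0xe0, mem[0x00]=0xea, mem[0x0f]=0x81, mem[0x1c]=0x36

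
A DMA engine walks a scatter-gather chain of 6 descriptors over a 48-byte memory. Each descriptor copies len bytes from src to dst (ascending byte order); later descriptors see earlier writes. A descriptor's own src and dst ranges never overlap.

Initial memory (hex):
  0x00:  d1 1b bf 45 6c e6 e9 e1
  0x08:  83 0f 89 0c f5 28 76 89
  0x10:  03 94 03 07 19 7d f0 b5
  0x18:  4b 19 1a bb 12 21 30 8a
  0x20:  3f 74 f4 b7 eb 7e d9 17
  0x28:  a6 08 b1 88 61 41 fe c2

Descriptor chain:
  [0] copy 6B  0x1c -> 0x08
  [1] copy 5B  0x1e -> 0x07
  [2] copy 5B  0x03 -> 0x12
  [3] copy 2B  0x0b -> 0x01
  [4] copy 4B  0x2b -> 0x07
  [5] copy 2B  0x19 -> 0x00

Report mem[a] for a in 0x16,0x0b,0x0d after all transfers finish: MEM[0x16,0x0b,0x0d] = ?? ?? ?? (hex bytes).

MEM[0x16,0x0b,0x0d] = 30 f4 74

[0] 0x1c->0x08 len=6 : 12 21 30 8a 3f 74
[1] 0x1e->0x07 len=5 : 30 8a 3f 74 f4
[2] 0x03->0x12 len=5 : 45 6c e6 e9 30
[3] 0x0b->0x01 len=2 : f4 3f
[4] 0x2b->0x07 len=4 : 88 61 41 fe
[5] 0x19->0x00 len=2 : 19 1a
query mem[0x16]=0x30, mem[0x0b]=0xf4, mem[0x0d]=0x74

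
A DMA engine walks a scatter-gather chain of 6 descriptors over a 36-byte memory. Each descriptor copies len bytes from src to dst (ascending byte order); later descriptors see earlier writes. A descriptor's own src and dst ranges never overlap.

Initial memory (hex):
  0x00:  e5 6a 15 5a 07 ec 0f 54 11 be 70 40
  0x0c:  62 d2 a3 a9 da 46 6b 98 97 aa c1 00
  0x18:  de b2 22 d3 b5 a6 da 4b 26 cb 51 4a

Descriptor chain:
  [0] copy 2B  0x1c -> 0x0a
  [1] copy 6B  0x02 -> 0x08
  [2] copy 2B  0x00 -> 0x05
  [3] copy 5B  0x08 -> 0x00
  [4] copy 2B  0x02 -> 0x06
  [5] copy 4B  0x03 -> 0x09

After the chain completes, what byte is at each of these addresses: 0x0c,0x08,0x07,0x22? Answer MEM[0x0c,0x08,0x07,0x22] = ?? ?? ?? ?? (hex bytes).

MEM[0x0c,0x08,0x07,0x22] = 07 15 ec 51

  after D0: wrote 2B at 0x0a = b5a6
  after D1: wrote 6B at 0x08 = 155a07ec0f54
  after D2: wrote 2B at 0x05 = e56a
  after D3: wrote 5B at 0x00 = 155a07ec0f
  after D4: wrote 2B at 0x06 = 07ec
  after D5: wrote 4B at 0x09 = ec0fe507
query mem[0x0c]=0x07, mem[0x08]=0x15, mem[0x07]=0xec, mem[0x22]=0x51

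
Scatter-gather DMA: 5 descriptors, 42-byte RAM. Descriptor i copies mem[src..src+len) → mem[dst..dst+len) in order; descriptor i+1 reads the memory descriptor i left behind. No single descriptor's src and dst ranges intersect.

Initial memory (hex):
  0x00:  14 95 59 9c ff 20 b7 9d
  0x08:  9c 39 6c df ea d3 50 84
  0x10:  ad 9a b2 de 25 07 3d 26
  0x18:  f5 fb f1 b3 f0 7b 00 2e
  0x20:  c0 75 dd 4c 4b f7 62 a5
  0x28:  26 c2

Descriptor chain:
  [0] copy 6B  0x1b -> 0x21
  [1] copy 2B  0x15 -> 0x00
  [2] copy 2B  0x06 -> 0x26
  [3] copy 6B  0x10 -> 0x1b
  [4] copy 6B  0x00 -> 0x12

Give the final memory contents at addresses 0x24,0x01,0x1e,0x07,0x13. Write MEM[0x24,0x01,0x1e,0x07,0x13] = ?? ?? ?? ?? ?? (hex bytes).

#0 dst[0x21+6] := {0xb3,0xf0,0x7b,0x00,0x2e,0xc0}
#1 dst[0x00+2] := {0x07,0x3d}
#2 dst[0x26+2] := {0xb7,0x9d}
#3 dst[0x1b+6] := {0xad,0x9a,0xb2,0xde,0x25,0x07}
#4 dst[0x12+6] := {0x07,0x3d,0x59,0x9c,0xff,0x20}
query mem[0x24]=0x00, mem[0x01]=0x3d, mem[0x1e]=0xde, mem[0x07]=0x9d, mem[0x13]=0x3d

MEM[0x24,0x01,0x1e,0x07,0x13] = 00 3d de 9d 3d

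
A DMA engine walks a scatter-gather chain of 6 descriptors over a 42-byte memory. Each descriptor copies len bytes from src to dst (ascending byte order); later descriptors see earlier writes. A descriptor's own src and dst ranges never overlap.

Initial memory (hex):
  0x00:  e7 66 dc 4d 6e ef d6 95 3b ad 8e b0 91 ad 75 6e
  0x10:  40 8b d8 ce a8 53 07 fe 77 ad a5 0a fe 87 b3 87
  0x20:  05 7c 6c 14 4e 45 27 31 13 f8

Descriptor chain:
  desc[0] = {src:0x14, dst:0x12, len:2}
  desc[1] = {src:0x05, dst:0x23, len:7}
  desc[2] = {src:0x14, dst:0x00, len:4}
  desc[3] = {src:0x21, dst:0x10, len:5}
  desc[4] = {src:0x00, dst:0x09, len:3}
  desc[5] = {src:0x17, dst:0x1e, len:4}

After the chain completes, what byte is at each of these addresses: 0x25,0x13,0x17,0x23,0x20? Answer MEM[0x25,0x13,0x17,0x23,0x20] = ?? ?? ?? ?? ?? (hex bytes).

#0 dst[0x12+2] := {0xa8,0x53}
#1 dst[0x23+7] := {0xef,0xd6,0x95,0x3b,0xad,0x8e,0xb0}
#2 dst[0x00+4] := {0xa8,0x53,0x07,0xfe}
#3 dst[0x10+5] := {0x7c,0x6c,0xef,0xd6,0x95}
#4 dst[0x09+3] := {0xa8,0x53,0x07}
#5 dst[0x1e+4] := {0xfe,0x77,0xad,0xa5}
query mem[0x25]=0x95, mem[0x13]=0xd6, mem[0x17]=0xfe, mem[0x23]=0xef, mem[0x20]=0xad

MEM[0x25,0x13,0x17,0x23,0x20] = 95 d6 fe ef ad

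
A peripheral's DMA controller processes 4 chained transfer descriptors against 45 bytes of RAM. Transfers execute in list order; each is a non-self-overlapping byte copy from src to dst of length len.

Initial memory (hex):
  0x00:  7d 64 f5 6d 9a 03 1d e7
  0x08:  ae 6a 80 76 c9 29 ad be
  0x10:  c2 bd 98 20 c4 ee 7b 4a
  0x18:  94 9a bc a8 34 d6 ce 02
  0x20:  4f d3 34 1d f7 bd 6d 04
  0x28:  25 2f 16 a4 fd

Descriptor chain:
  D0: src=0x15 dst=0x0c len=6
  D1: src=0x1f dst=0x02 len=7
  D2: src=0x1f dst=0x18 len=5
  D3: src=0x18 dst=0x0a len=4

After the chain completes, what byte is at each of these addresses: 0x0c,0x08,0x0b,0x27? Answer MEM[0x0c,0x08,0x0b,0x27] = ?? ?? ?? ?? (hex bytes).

MEM[0x0c,0x08,0x0b,0x27] = d3 bd 4f 04

  after D0: wrote 6B at 0x0c = ee7b4a949abc
  after D1: wrote 7B at 0x02 = 024fd3341df7bd
  after D2: wrote 5B at 0x18 = 024fd3341d
  after D3: wrote 4B at 0x0a = 024fd334
query mem[0x0c]=0xd3, mem[0x08]=0xbd, mem[0x0b]=0x4f, mem[0x27]=0x04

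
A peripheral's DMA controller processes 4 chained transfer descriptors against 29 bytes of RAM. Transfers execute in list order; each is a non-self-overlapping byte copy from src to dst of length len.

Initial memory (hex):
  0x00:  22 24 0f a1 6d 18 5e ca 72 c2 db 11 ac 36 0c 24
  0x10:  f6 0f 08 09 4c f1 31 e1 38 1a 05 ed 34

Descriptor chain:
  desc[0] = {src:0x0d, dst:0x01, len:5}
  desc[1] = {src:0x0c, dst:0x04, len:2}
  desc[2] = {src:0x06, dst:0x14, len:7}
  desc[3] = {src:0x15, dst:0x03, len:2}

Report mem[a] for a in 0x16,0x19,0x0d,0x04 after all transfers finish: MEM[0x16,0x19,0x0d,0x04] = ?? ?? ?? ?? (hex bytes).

MEM[0x16,0x19,0x0d,0x04] = 72 11 36 72

  after D0: wrote 5B at 0x01 = 360c24f60f
  after D1: wrote 2B at 0x04 = ac36
  after D2: wrote 7B at 0x14 = 5eca72c2db11ac
  after D3: wrote 2B at 0x03 = ca72
query mem[0x16]=0x72, mem[0x19]=0x11, mem[0x0d]=0x36, mem[0x04]=0x72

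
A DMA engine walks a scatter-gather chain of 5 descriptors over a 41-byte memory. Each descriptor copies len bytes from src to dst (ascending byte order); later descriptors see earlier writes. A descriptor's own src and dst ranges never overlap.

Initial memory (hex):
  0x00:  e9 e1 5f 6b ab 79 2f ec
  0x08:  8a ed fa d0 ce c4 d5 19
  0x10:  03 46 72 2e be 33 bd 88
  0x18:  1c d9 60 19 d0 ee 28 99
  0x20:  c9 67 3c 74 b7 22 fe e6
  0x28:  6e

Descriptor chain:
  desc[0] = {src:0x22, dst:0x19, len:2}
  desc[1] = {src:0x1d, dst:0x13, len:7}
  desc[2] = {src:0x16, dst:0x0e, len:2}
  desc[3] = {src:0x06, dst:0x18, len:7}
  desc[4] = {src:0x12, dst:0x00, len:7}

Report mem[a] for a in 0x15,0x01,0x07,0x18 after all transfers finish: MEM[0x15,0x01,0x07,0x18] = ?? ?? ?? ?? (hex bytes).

  after D0: wrote 2B at 0x19 = 3c74
  after D1: wrote 7B at 0x13 = ee2899c9673c74
  after D2: wrote 2B at 0x0e = c967
  after D3: wrote 7B at 0x18 = 2fec8aedfad0ce
  after D4: wrote 7B at 0x00 = 72ee2899c9672f
query mem[0x15]=0x99, mem[0x01]=0xee, mem[0x07]=0xec, mem[0x18]=0x2f

MEM[0x15,0x01,0x07,0x18] = 99 ee ec 2f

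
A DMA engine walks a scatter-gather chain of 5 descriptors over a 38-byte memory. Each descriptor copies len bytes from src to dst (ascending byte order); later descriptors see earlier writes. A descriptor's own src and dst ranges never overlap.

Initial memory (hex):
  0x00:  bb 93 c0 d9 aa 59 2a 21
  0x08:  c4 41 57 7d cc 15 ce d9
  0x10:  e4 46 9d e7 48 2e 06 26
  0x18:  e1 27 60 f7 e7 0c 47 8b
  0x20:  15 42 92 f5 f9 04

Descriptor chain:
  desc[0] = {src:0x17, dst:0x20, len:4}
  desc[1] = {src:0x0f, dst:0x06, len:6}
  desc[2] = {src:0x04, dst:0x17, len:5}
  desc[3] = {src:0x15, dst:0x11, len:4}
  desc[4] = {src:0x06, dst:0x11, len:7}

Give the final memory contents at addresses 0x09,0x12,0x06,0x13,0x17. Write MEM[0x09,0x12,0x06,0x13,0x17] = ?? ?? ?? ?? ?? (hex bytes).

D0: mem[0x20..0x23] <- [26 e1 27 60]
D1: mem[0x06..0x0b] <- [d9 e4 46 9d e7 48]
D2: mem[0x17..0x1b] <- [aa 59 d9 e4 46]
D3: mem[0x11..0x14] <- [2e 06 aa 59]
D4: mem[0x11..0x17] <- [d9 e4 46 9d e7 48 cc]
query mem[0x09]=0x9d, mem[0x12]=0xe4, mem[0x06]=0xd9, mem[0x13]=0x46, mem[0x17]=0xcc

MEM[0x09,0x12,0x06,0x13,0x17] = 9d e4 d9 46 cc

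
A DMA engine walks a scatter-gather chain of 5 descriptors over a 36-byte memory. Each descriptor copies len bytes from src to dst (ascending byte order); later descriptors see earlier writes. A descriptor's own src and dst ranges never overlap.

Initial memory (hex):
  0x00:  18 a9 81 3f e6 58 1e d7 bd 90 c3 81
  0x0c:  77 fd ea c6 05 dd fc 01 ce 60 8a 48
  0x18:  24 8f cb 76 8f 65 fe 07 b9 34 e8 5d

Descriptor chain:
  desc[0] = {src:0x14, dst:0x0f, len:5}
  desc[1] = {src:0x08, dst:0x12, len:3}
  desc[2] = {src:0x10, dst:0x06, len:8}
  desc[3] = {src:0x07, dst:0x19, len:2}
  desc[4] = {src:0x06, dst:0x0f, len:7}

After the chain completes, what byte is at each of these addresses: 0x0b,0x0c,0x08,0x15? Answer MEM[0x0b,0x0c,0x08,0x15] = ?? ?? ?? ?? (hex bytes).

#0 dst[0x0f+5] := {0xce,0x60,0x8a,0x48,0x24}
#1 dst[0x12+3] := {0xbd,0x90,0xc3}
#2 dst[0x06+8] := {0x60,0x8a,0xbd,0x90,0xc3,0x60,0x8a,0x48}
#3 dst[0x19+2] := {0x8a,0xbd}
#4 dst[0x0f+7] := {0x60,0x8a,0xbd,0x90,0xc3,0x60,0x8a}
query mem[0x0b]=0x60, mem[0x0c]=0x8a, mem[0x08]=0xbd, mem[0x15]=0x8a

MEM[0x0b,0x0c,0x08,0x15] = 60 8a bd 8a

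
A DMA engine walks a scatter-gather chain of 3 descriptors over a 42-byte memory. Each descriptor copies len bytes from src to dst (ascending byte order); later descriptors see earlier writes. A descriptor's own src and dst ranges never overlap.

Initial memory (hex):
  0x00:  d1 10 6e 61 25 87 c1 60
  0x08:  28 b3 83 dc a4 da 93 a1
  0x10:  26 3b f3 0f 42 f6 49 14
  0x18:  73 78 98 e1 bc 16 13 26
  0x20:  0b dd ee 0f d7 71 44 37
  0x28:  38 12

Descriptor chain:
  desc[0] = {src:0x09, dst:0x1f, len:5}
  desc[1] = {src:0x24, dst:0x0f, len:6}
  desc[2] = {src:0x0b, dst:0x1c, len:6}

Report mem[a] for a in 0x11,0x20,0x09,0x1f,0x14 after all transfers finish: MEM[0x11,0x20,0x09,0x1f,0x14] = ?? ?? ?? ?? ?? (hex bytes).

MEM[0x11,0x20,0x09,0x1f,0x14] = 44 d7 b3 93 12

[0] 0x09->0x1f len=5 : b3 83 dc a4 da
[1] 0x24->0x0f len=6 : d7 71 44 37 38 12
[2] 0x0b->0x1c len=6 : dc a4 da 93 d7 71
query mem[0x11]=0x44, mem[0x20]=0xd7, mem[0x09]=0xb3, mem[0x1f]=0x93, mem[0x14]=0x12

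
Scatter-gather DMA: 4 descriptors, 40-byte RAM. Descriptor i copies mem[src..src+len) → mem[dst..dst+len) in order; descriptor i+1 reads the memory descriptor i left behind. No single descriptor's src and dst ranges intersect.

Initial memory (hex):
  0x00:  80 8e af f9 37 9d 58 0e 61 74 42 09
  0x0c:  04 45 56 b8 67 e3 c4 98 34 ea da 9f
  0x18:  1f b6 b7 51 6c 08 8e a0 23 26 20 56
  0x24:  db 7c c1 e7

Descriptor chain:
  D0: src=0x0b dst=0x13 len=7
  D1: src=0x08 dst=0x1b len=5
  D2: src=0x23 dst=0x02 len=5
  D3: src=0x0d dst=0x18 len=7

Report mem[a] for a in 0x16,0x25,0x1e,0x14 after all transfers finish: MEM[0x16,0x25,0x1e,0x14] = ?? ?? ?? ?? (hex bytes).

  after D0: wrote 7B at 0x13 = 09044556b867e3
  after D1: wrote 5B at 0x1b = 6174420904
  after D2: wrote 5B at 0x02 = 56db7cc1e7
  after D3: wrote 7B at 0x18 = 4556b867e3c409
query mem[0x16]=0x56, mem[0x25]=0x7c, mem[0x1e]=0x09, mem[0x14]=0x04

MEM[0x16,0x25,0x1e,0x14] = 56 7c 09 04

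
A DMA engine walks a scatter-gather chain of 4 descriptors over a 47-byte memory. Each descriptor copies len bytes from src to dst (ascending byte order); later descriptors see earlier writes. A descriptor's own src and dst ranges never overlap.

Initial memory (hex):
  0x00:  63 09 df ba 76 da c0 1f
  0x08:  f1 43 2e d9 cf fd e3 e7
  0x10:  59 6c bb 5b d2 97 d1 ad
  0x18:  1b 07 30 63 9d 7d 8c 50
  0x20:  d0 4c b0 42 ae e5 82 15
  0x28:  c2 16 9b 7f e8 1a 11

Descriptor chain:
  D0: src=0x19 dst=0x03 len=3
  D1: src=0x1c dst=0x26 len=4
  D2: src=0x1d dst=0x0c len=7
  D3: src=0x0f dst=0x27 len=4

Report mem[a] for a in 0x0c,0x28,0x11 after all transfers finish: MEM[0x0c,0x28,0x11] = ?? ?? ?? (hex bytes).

#0 dst[0x03+3] := {0x07,0x30,0x63}
#1 dst[0x26+4] := {0x9d,0x7d,0x8c,0x50}
#2 dst[0x0c+7] := {0x7d,0x8c,0x50,0xd0,0x4c,0xb0,0x42}
#3 dst[0x27+4] := {0xd0,0x4c,0xb0,0x42}
query mem[0x0c]=0x7d, mem[0x28]=0x4c, mem[0x11]=0xb0

MEM[0x0c,0x28,0x11] = 7d 4c b0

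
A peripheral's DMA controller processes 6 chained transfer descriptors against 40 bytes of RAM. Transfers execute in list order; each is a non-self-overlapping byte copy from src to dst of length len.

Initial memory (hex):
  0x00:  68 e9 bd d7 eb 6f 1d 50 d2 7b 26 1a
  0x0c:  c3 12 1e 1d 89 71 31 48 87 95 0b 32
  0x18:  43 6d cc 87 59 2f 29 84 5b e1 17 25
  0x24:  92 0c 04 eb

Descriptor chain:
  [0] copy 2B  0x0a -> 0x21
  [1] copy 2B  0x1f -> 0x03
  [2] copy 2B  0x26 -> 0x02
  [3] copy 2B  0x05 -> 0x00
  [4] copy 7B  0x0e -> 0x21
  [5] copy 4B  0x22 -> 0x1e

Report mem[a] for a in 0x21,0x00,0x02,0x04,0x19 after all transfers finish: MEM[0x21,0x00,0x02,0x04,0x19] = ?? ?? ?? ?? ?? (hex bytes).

D0: mem[0x21..0x22] <- [26 1a]
D1: mem[0x03..0x04] <- [84 5b]
D2: mem[0x02..0x03] <- [04 eb]
D3: mem[0x00..0x01] <- [6f 1d]
D4: mem[0x21..0x27] <- [1e 1d 89 71 31 48 87]
D5: mem[0x1e..0x21] <- [1d 89 71 31]
query mem[0x21]=0x31, mem[0x00]=0x6f, mem[0x02]=0x04, mem[0x04]=0x5b, mem[0x19]=0x6d

MEM[0x21,0x00,0x02,0x04,0x19] = 31 6f 04 5b 6d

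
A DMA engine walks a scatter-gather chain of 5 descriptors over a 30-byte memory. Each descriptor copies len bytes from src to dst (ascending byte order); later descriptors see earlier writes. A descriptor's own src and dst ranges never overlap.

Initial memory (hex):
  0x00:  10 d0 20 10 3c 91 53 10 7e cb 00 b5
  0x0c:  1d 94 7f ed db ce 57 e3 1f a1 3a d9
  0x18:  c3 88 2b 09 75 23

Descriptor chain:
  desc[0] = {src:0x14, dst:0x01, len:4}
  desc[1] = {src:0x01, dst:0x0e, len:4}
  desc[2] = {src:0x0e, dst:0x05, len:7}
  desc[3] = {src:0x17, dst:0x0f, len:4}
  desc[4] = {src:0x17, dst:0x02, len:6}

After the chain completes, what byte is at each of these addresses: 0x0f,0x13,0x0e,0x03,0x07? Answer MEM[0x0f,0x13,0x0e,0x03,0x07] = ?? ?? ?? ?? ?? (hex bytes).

MEM[0x0f,0x13,0x0e,0x03,0x07] = d9 e3 1f c3 75

D0: mem[0x01..0x04] <- [1f a1 3a d9]
D1: mem[0x0e..0x11] <- [1f a1 3a d9]
D2: mem[0x05..0x0b] <- [1f a1 3a d9 57 e3 1f]
D3: mem[0x0f..0x12] <- [d9 c3 88 2b]
D4: mem[0x02..0x07] <- [d9 c3 88 2b 09 75]
query mem[0x0f]=0xd9, mem[0x13]=0xe3, mem[0x0e]=0x1f, mem[0x03]=0xc3, mem[0x07]=0x75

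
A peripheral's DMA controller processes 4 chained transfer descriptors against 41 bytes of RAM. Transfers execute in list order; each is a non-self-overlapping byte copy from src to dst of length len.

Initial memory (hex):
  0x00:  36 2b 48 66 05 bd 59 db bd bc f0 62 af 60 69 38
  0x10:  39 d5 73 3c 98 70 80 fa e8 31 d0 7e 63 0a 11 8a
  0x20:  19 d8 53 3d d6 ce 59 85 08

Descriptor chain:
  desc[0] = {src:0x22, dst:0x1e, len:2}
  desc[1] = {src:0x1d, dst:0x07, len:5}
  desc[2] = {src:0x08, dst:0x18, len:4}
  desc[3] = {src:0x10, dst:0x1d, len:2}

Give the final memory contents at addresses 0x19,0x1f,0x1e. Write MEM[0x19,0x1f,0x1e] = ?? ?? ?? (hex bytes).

[0] 0x22->0x1e len=2 : 53 3d
[1] 0x1d->0x07 len=5 : 0a 53 3d 19 d8
[2] 0x08->0x18 len=4 : 53 3d 19 d8
[3] 0x10->0x1d len=2 : 39 d5
query mem[0x19]=0x3d, mem[0x1f]=0x3d, mem[0x1e]=0xd5

MEM[0x19,0x1f,0x1e] = 3d 3d d5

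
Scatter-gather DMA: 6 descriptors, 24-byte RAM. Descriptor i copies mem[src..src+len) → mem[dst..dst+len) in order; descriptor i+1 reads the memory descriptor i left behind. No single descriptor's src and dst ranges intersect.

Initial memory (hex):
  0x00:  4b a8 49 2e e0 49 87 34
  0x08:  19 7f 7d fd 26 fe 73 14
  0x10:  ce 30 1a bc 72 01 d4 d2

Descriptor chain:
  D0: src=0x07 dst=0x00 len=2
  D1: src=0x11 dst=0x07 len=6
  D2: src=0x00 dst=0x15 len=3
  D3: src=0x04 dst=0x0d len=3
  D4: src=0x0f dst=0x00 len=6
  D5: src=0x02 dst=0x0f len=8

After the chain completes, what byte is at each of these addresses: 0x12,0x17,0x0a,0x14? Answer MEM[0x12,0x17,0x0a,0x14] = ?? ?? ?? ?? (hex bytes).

D0: mem[0x00..0x01] <- [34 19]
D1: mem[0x07..0x0c] <- [30 1a bc 72 01 d4]
D2: mem[0x15..0x17] <- [34 19 49]
D3: mem[0x0d..0x0f] <- [e0 49 87]
D4: mem[0x00..0x05] <- [87 ce 30 1a bc 72]
D5: mem[0x0f..0x16] <- [30 1a bc 72 87 30 1a bc]
query mem[0x12]=0x72, mem[0x17]=0x49, mem[0x0a]=0x72, mem[0x14]=0x30

MEM[0x12,0x17,0x0a,0x14] = 72 49 72 30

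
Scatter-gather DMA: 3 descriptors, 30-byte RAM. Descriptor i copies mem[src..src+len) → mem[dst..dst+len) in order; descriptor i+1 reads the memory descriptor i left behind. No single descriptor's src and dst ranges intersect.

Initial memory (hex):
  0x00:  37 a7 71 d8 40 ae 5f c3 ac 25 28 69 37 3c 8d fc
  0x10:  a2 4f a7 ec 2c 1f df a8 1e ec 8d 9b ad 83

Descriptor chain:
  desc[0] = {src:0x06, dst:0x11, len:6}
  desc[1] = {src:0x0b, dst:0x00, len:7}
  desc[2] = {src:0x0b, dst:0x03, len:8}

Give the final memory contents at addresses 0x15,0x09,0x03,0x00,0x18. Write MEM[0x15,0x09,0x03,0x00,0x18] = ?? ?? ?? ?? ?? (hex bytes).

[0] 0x06->0x11 len=6 : 5f c3 ac 25 28 69
[1] 0x0b->0x00 len=7 : 69 37 3c 8d fc a2 5f
[2] 0x0b->0x03 len=8 : 69 37 3c 8d fc a2 5f c3
query mem[0x15]=0x28, mem[0x09]=0x5f, mem[0x03]=0x69, mem[0x00]=0x69, mem[0x18]=0x1e

MEM[0x15,0x09,0x03,0x00,0x18] = 28 5f 69 69 1e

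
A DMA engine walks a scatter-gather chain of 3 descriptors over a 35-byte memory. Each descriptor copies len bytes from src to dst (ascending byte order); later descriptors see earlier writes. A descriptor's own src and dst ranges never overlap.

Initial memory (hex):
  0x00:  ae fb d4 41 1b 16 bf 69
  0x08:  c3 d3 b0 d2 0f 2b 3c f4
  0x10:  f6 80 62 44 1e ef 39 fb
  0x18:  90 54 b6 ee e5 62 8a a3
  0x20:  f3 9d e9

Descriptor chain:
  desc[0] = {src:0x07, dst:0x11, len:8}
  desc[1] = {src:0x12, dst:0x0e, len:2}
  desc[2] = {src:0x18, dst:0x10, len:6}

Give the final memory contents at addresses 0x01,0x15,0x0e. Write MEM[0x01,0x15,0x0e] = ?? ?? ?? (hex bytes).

  after D0: wrote 8B at 0x11 = 69c3d3b0d20f2b3c
  after D1: wrote 2B at 0x0e = c3d3
  after D2: wrote 6B at 0x10 = 3c54b6eee562
query mem[0x01]=0xfb, mem[0x15]=0x62, mem[0x0e]=0xc3

MEM[0x01,0x15,0x0e] = fb 62 c3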